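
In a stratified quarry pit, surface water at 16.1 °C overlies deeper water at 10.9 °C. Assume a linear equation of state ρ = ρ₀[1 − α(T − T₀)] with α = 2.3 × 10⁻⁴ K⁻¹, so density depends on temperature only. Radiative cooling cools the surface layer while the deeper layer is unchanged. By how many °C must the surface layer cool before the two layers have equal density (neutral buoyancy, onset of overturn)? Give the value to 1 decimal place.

5.2 °C

With temperature the only control, equal density requires T_surf′ = T_deep.
T_surf′ = 10.9 °C.
Cooling required: 16.1 − 10.9 = 5.2 °C.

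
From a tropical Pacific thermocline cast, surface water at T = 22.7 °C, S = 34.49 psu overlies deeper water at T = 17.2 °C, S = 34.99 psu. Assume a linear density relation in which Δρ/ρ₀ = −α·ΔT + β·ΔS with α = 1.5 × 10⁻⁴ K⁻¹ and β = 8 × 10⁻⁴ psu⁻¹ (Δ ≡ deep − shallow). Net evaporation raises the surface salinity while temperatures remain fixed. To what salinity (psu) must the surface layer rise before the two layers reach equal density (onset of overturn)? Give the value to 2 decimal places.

Neutral buoyancy requires −α(T_deep − T_surf) + β(S_deep − S_surf′) = 0.
S_surf′ = S_deep − (α/β)·ΔT = 34.99 − (1.5 × 10⁻⁴/8 × 10⁻⁴)·(-5.5) = 36.0213 psu.
Increase required: 36.0213 − 34.49 = 1.5313 psu.

36.02 psu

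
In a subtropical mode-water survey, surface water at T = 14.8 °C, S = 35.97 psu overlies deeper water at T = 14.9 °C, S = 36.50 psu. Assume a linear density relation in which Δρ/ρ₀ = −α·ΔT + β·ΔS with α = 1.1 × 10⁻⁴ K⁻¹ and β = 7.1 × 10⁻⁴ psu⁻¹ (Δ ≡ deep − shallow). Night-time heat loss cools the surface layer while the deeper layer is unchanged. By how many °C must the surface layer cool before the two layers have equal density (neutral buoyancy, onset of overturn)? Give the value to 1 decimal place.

3.3 °C

Neutral buoyancy requires Δρ = 0, i.e. −α(T_deep − T_surf′) + β(S_deep − S_surf) = 0.
T_surf′ = T_deep − (β/α)·ΔS = 14.9 − (7.1 × 10⁻⁴/1.1 × 10⁻⁴)·(+0.53) = 11.479 °C.
Cooling required: 14.8 − (11.479) = 3.321 °C.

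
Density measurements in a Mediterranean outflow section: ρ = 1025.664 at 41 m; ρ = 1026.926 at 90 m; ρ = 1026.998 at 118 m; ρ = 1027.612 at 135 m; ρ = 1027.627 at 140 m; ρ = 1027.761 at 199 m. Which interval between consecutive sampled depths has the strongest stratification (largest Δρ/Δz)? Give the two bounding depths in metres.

Compute the density gradient over each adjacent pair:
  41–90 m: Δρ/Δz = 1.262/49 = 0.026 kg m⁻⁴
  90–118 m: Δρ/Δz = 0.072/28 = 2.6 × 10⁻³ kg m⁻⁴
  118–135 m: Δρ/Δz = 0.614/17 = 0.036 kg m⁻⁴
  135–140 m: Δρ/Δz = 0.015/5 = 3.0 × 10⁻³ kg m⁻⁴
  140–199 m: Δρ/Δz = 0.134/59 = 2.3 × 10⁻³ kg m⁻⁴
The largest gradient is in the 118–135 m interval — the pycnocline.

118–135 m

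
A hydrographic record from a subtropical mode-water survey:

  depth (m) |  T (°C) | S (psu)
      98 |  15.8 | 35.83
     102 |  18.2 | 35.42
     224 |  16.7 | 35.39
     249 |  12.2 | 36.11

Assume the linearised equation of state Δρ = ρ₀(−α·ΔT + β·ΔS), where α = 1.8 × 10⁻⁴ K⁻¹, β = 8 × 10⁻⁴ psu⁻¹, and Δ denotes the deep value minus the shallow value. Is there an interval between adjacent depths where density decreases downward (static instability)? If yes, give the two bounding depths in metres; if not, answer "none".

Evaluate Δρ/ρ₀ = −αΔT + βΔS across each adjacent pair:
  98–102 m: −αΔT+βΔS = −(1.8 × 10⁻⁴)(+2.4)+(8 × 10⁻⁴)(-0.41) = -7.6 × 10⁻⁴ → UNSTABLE
  102–224 m: −αΔT+βΔS = −(1.8 × 10⁻⁴)(-1.5)+(8 × 10⁻⁴)(-0.03) = 2.5 × 10⁻⁴ → stable
  224–249 m: −αΔT+βΔS = −(1.8 × 10⁻⁴)(-4.5)+(8 × 10⁻⁴)(+0.72) = 1.4 × 10⁻³ → stable
The 98–102 m interval has Δρ < 0: lighter water underlies denser water.

98–102 m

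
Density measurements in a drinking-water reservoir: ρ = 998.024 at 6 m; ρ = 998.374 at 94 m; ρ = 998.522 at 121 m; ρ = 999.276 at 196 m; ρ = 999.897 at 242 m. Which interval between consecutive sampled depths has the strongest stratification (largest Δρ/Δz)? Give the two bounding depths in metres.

Compute the density gradient over each adjacent pair:
  6–94 m: Δρ/Δz = 0.350/88 = 4.0 × 10⁻³ kg m⁻⁴
  94–121 m: Δρ/Δz = 0.148/27 = 5.5 × 10⁻³ kg m⁻⁴
  121–196 m: Δρ/Δz = 0.754/75 = 0.010 kg m⁻⁴
  196–242 m: Δρ/Δz = 0.621/46 = 0.013 kg m⁻⁴
The largest gradient is in the 196–242 m interval — the pycnocline.

196–242 m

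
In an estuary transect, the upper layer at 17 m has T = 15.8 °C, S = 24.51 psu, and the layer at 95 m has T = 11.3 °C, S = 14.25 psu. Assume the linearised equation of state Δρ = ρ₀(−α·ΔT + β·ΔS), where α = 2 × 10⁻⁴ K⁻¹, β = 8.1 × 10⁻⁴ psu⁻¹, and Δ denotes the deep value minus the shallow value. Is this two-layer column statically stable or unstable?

ΔT = 11.3 − 15.8 = -4.5 K and ΔS = 14.25 − 24.51 = -10.26 psu (deep − shallow).
−αΔT = 9.00 × 10⁻⁴; βΔS = -8.3106 × 10⁻³; sum Δρ/ρ₀ = -7.4106 × 10⁻³.
Δρ/ρ₀ < 0, so Δρ < 0: deeper water is lighter → statically unstable; the column would overturn.

unstable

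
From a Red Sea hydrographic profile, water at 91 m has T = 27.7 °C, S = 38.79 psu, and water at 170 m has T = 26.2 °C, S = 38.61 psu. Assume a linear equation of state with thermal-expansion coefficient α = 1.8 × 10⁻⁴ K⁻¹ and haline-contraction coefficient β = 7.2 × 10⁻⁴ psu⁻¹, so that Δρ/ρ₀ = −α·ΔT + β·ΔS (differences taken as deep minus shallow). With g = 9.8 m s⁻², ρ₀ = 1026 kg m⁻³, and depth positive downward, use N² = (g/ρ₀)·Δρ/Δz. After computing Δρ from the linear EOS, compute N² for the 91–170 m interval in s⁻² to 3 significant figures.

ΔT = -1.5 K, ΔS = -0.18 psu (deep − shallow).
Δρ/ρ₀ = −αΔT + βΔS = 2.70 × 10⁻⁴ − 1.296 × 10⁻⁴ = 1.404 × 10⁻⁴, so Δρ ≈ 0.1441 kg m⁻³.
N² = (g/ρ₀)·Δρ/Δz = g·(Δρ/ρ₀)/Δz = 9.8 × 1.404 × 10⁻⁴ / 79 = 1.7417 × 10⁻⁵ s⁻² ≈ 1.74 × 10⁻⁵ s⁻².

1.74 × 10⁻⁵ s⁻²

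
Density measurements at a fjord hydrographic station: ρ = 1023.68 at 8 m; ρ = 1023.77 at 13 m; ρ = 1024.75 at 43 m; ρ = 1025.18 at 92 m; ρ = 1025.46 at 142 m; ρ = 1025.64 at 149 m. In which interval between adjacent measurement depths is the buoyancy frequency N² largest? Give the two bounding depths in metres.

13–43 m

Compute the density gradient over each adjacent pair:
  8–13 m: Δρ/Δz = 0.09/5 = 0.018 kg m⁻⁴
  13–43 m: Δρ/Δz = 0.98/30 = 0.033 kg m⁻⁴
  43–92 m: Δρ/Δz = 0.43/49 = 8.8 × 10⁻³ kg m⁻⁴
  92–142 m: Δρ/Δz = 0.28/50 = 5.6 × 10⁻³ kg m⁻⁴
  142–149 m: Δρ/Δz = 0.18/7 = 0.026 kg m⁻⁴
The largest gradient is in the 13–43 m interval — the pycnocline.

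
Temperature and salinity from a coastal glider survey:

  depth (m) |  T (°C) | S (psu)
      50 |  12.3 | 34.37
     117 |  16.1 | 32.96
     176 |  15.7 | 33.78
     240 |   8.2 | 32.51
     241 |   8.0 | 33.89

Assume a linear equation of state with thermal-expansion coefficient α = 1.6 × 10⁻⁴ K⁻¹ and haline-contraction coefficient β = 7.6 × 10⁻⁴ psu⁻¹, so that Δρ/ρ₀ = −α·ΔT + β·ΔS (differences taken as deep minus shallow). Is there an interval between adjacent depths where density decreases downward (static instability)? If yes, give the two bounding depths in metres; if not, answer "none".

50–117 m

Evaluate Δρ/ρ₀ = −αΔT + βΔS across each adjacent pair:
  50–117 m: −αΔT+βΔS = −(1.6 × 10⁻⁴)(+3.8)+(7.6 × 10⁻⁴)(-1.41) = -1.7 × 10⁻³ → UNSTABLE
  117–176 m: −αΔT+βΔS = −(1.6 × 10⁻⁴)(-0.4)+(7.6 × 10⁻⁴)(+0.82) = 6.9 × 10⁻⁴ → stable
  176–240 m: −αΔT+βΔS = −(1.6 × 10⁻⁴)(-7.5)+(7.6 × 10⁻⁴)(-1.27) = 2.3 × 10⁻⁴ → stable
  240–241 m: −αΔT+βΔS = −(1.6 × 10⁻⁴)(-0.2)+(7.6 × 10⁻⁴)(+1.38) = 1.1 × 10⁻³ → stable
The 50–117 m interval has Δρ < 0: lighter water underlies denser water.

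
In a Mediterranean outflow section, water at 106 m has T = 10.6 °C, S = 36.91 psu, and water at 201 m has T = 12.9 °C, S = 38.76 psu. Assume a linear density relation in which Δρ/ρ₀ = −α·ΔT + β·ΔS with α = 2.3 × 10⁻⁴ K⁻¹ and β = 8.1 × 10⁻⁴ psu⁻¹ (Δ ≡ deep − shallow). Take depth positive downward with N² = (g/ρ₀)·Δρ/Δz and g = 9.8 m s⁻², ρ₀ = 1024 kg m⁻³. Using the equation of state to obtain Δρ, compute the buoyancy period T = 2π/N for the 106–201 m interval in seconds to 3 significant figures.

628 s

ΔT = +2.3 K, ΔS = +1.85 psu (deep − shallow).
Δρ/ρ₀ = −αΔT + βΔS = -5.29 × 10⁻⁴ + 1.4985 × 10⁻³ = 9.695 × 10⁻⁴, so Δρ ≈ 0.9928 kg m⁻³.
N² = (g/ρ₀)·Δρ/Δz = g·(Δρ/ρ₀)/Δz = 9.8 × 9.695 × 10⁻⁴ / 95 = 1.0001 × 10⁻⁴ s⁻².
N = √(1.0001 × 10⁻⁴) = 0.010000 rad s⁻¹ → T = 2π/N = 628.32 s ≈ 628 s.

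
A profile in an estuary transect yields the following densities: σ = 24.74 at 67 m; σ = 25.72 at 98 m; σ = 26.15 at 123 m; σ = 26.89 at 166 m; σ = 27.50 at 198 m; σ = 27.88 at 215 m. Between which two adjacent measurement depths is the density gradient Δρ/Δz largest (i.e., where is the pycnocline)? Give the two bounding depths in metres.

Compute the density gradient over each adjacent pair:
  67–98 m: Δρ/Δz = 0.98/31 = 0.032 kg m⁻⁴
  98–123 m: Δρ/Δz = 0.43/25 = 0.017 kg m⁻⁴
  123–166 m: Δρ/Δz = 0.74/43 = 0.017 kg m⁻⁴
  166–198 m: Δρ/Δz = 0.61/32 = 0.019 kg m⁻⁴
  198–215 m: Δρ/Δz = 0.38/17 = 0.022 kg m⁻⁴
The largest gradient is in the 67–98 m interval — the pycnocline.

67–98 m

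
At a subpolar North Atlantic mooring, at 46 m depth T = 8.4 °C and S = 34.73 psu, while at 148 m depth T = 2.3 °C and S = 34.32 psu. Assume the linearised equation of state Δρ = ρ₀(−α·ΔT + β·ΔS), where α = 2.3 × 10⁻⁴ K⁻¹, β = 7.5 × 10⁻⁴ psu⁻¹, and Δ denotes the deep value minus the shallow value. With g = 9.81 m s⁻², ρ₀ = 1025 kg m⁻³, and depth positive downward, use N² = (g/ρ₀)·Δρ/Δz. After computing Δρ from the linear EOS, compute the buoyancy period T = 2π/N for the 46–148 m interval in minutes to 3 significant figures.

10.2 min

ΔT = -6.1 K, ΔS = -0.41 psu (deep − shallow).
Δρ/ρ₀ = −αΔT + βΔS = 1.403 × 10⁻³ − 3.075 × 10⁻⁴ = 1.0955 × 10⁻³, so Δρ ≈ 1.123 kg m⁻³.
N² = (g/ρ₀)·Δρ/Δz = g·(Δρ/ρ₀)/Δz = 9.81 × 1.0955 × 10⁻³ / 102 = 1.0536 × 10⁻⁴ s⁻².
N = √(1.0536 × 10⁻⁴) = 0.010265 rad s⁻¹ → T = 2π/N = 612.10 s = 10.202 min ≈ 10.2 min.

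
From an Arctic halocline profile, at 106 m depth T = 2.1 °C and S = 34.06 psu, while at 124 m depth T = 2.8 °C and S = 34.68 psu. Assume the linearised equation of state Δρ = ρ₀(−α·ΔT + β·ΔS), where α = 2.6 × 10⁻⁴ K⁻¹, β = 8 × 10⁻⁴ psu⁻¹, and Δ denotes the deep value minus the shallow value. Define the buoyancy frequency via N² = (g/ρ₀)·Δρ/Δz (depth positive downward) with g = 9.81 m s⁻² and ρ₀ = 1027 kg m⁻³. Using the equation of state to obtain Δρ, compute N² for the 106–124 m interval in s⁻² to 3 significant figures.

ΔT = +0.7 K, ΔS = +0.62 psu (deep − shallow).
Δρ/ρ₀ = −αΔT + βΔS = -1.82 × 10⁻⁴ + 4.96 × 10⁻⁴ = 3.14 × 10⁻⁴, so Δρ ≈ 0.3225 kg m⁻³.
N² = (g/ρ₀)·Δρ/Δz = g·(Δρ/ρ₀)/Δz = 9.81 × 3.14 × 10⁻⁴ / 18 = 1.7113 × 10⁻⁴ s⁻² ≈ 1.71 × 10⁻⁴ s⁻².

1.71 × 10⁻⁴ s⁻²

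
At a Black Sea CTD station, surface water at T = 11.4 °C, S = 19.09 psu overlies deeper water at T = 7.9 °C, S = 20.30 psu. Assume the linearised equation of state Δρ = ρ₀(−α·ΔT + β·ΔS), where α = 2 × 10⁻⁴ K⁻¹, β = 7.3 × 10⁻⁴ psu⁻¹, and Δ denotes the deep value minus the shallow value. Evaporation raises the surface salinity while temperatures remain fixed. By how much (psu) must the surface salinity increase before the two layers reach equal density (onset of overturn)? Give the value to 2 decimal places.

Neutral buoyancy requires −α(T_deep − T_surf) + β(S_deep − S_surf′) = 0.
S_surf′ = S_deep − (α/β)·ΔT = 20.30 − (2 × 10⁻⁴/7.3 × 10⁻⁴)·(-3.5) = 21.2589 psu.
Increase required: 21.2589 − 19.09 = 2.1689 psu.

2.17 psu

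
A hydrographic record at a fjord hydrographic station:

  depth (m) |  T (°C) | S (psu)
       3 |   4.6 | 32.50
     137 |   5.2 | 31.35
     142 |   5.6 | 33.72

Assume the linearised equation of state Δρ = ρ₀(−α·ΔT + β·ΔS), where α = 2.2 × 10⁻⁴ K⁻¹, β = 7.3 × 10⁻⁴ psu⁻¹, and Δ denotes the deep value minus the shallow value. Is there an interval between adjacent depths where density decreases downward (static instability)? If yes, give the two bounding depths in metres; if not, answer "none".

Evaluate Δρ/ρ₀ = −αΔT + βΔS across each adjacent pair:
  3–137 m: −αΔT+βΔS = −(2.2 × 10⁻⁴)(+0.6)+(7.3 × 10⁻⁴)(-1.15) = -9.7 × 10⁻⁴ → UNSTABLE
  137–142 m: −αΔT+βΔS = −(2.2 × 10⁻⁴)(+0.4)+(7.3 × 10⁻⁴)(+2.37) = 1.6 × 10⁻³ → stable
The 3–137 m interval has Δρ < 0: lighter water underlies denser water.

3–137 m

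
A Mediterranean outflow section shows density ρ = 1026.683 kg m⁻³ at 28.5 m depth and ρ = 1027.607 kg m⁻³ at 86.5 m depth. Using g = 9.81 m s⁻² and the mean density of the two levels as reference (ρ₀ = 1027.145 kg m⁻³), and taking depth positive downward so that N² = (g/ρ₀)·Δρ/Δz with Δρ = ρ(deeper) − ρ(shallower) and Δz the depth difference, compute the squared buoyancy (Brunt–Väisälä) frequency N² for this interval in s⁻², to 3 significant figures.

Δρ = 1027.607 − 1026.683 = 0.924 kg m⁻³ over Δz = 86.5 − 28.5 = 58 m.
N² = (9.81/1027.145) × (0.924/58) = 1.5215 × 10⁻⁴ s⁻² ≈ 1.52 × 10⁻⁴ s⁻².
N² > 0, so the interval is statically stable.

1.52 × 10⁻⁴ s⁻²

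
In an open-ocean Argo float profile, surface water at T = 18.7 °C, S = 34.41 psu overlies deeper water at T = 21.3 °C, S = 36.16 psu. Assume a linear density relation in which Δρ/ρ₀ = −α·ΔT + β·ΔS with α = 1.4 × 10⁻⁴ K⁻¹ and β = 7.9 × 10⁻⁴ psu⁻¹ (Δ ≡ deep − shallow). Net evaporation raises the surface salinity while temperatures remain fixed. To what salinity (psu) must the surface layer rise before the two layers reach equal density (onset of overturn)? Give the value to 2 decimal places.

Neutral buoyancy requires −α(T_deep − T_surf) + β(S_deep − S_surf′) = 0.
S_surf′ = S_deep − (α/β)·ΔT = 36.16 − (1.4 × 10⁻⁴/7.9 × 10⁻⁴)·(+2.6) = 35.6992 psu.
Increase required: 35.6992 − 34.41 = 1.2892 psu.

35.70 psu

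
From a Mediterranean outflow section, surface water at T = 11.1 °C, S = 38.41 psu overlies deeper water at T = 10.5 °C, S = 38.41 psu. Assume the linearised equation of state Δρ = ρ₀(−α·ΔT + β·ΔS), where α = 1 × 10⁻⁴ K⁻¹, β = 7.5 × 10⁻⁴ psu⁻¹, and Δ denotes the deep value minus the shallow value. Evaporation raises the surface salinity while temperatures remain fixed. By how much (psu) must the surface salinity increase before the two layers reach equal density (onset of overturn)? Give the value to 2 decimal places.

Neutral buoyancy requires −α(T_deep − T_surf) + β(S_deep − S_surf′) = 0.
S_surf′ = S_deep − (α/β)·ΔT = 38.41 − (1 × 10⁻⁴/7.5 × 10⁻⁴)·(-0.6) = 38.4900 psu.
Increase required: 38.4900 − 38.41 = 0.0800 psu.

0.08 psu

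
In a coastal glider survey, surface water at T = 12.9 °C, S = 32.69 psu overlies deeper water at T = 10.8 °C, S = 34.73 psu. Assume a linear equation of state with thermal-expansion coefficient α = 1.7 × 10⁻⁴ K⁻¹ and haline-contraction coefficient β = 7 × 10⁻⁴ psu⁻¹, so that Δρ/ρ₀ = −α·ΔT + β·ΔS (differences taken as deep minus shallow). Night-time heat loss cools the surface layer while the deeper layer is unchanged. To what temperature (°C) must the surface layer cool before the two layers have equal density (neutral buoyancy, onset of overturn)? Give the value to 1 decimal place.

Neutral buoyancy requires Δρ = 0, i.e. −α(T_deep − T_surf′) + β(S_deep − S_surf) = 0.
T_surf′ = T_deep − (β/α)·ΔS = 10.8 − (7 × 10⁻⁴/1.7 × 10⁻⁴)·(+2.04) = 2.400 °C.
Cooling required: 12.9 − (2.400) = 10.500 °C.

2.4 °C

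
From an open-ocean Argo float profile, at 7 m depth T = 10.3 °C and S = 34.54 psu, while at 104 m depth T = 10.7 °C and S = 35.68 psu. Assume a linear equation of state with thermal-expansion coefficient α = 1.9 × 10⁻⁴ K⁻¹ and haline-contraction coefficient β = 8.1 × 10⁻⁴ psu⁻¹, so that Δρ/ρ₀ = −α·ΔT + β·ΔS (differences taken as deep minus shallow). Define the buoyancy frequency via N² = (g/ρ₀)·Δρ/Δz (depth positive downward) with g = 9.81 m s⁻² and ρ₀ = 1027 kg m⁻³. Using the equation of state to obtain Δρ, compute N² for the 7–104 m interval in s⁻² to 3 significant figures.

ΔT = +0.4 K, ΔS = +1.14 psu (deep − shallow).
Δρ/ρ₀ = −αΔT + βΔS = -7.60 × 10⁻⁵ + 9.234 × 10⁻⁴ = 8.474 × 10⁻⁴, so Δρ ≈ 0.8703 kg m⁻³.
N² = (g/ρ₀)·Δρ/Δz = g·(Δρ/ρ₀)/Δz = 9.81 × 8.474 × 10⁻⁴ / 97 = 8.5701 × 10⁻⁵ s⁻² ≈ 8.57 × 10⁻⁵ s⁻².

8.57 × 10⁻⁵ s⁻²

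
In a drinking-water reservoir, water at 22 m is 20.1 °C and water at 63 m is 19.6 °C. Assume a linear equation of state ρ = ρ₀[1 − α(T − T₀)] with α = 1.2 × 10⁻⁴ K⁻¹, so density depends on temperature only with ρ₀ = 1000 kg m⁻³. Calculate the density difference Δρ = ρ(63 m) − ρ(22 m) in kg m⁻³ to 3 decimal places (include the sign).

+0.060 kg m⁻³

ΔT = -0.5 K, Δρ/ρ₀ = −αΔT = 6.00 × 10⁻⁵.
Δρ = 1000 × (6.00 × 10⁻⁵) = +0.060 kg m⁻³.
Positive Δρ: denser below, stable.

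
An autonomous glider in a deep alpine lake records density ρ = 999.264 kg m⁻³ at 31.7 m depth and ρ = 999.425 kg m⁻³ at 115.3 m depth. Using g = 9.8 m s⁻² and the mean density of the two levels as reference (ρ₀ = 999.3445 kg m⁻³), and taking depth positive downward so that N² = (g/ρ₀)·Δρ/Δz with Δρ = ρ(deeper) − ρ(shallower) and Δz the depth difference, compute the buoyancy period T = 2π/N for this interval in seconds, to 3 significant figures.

Δρ = 999.425 − 999.264 = 0.161 kg m⁻³ over Δz = 115.3 − 31.7 = 83.6 m.
N² = (9.8/999.3445) × (0.161/83.6) = 1.8886 × 10⁻⁵ s⁻².
N = √(1.8886 × 10⁻⁵) = 4.3458 × 10⁻³ rad s⁻¹, so T = 2π/N = 1.4458 × 10³ s ≈ 1.45 × 10³ s.

1.45 × 10³ s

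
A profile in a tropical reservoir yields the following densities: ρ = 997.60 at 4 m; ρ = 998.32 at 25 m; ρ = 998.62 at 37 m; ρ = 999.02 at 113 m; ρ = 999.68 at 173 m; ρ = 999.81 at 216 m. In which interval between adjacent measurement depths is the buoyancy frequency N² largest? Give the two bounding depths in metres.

4–25 m

Compute the density gradient over each adjacent pair:
  4–25 m: Δρ/Δz = 0.72/21 = 0.034 kg m⁻⁴
  25–37 m: Δρ/Δz = 0.30/12 = 0.025 kg m⁻⁴
  37–113 m: Δρ/Δz = 0.40/76 = 5.3 × 10⁻³ kg m⁻⁴
  113–173 m: Δρ/Δz = 0.66/60 = 0.011 kg m⁻⁴
  173–216 m: Δρ/Δz = 0.13/43 = 3.0 × 10⁻³ kg m⁻⁴
The largest gradient is in the 4–25 m interval — the pycnocline.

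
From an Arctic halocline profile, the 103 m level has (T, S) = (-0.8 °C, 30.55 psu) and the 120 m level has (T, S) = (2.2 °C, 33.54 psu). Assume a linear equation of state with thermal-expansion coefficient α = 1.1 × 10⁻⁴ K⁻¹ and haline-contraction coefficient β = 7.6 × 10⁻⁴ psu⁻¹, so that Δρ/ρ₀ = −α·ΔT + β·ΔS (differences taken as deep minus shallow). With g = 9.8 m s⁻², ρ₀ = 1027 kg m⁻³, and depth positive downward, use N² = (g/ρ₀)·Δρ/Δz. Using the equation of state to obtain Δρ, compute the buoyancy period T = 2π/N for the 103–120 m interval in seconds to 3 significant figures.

188 s

ΔT = +3.0 K, ΔS = +2.99 psu (deep − shallow).
Δρ/ρ₀ = −αΔT + βΔS = -3.30 × 10⁻⁴ + 2.2724 × 10⁻³ = 1.9424 × 10⁻³, so Δρ ≈ 1.995 kg m⁻³.
N² = (g/ρ₀)·Δρ/Δz = g·(Δρ/ρ₀)/Δz = 9.8 × 1.9424 × 10⁻³ / 17 = 1.1197 × 10⁻³ s⁻².
N = √(1.1197 × 10⁻³) = 0.033462 rad s⁻¹ → T = 2π/N = 187.77 s ≈ 188 s.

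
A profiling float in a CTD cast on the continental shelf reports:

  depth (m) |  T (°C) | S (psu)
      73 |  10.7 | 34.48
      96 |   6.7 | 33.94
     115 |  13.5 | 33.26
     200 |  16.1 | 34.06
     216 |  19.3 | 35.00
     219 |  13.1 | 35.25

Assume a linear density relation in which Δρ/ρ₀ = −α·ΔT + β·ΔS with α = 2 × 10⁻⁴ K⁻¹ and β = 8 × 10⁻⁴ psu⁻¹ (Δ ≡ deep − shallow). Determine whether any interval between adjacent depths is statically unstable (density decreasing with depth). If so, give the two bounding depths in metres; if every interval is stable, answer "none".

Evaluate Δρ/ρ₀ = −αΔT + βΔS across each adjacent pair:
  73–96 m: −αΔT+βΔS = −(2 × 10⁻⁴)(-4.0)+(8 × 10⁻⁴)(-0.54) = 3.7 × 10⁻⁴ → stable
  96–115 m: −αΔT+βΔS = −(2 × 10⁻⁴)(+6.8)+(8 × 10⁻⁴)(-0.68) = -1.9 × 10⁻³ → UNSTABLE
  115–200 m: −αΔT+βΔS = −(2 × 10⁻⁴)(+2.6)+(8 × 10⁻⁴)(+0.80) = 1.2 × 10⁻⁴ → stable
  200–216 m: −αΔT+βΔS = −(2 × 10⁻⁴)(+3.2)+(8 × 10⁻⁴)(+0.94) = 1.1 × 10⁻⁴ → stable
  216–219 m: −αΔT+βΔS = −(2 × 10⁻⁴)(-6.2)+(8 × 10⁻⁴)(+0.25) = 1.4 × 10⁻³ → stable
The 96–115 m interval has Δρ < 0: lighter water underlies denser water.

96–115 m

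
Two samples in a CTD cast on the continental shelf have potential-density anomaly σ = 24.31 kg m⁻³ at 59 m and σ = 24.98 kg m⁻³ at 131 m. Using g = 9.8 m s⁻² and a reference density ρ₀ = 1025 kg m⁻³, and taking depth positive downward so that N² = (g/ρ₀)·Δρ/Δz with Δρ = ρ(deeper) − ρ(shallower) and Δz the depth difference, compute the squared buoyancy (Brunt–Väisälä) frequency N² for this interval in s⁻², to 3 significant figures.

Δρ = 1024.98 − 1024.31 = 0.67 kg m⁻³ over Δz = 131 − 59 = 72 m.
N² = (9.8/1025) × (0.67/72) = 8.8970 × 10⁻⁵ s⁻² ≈ 8.90 × 10⁻⁵ s⁻².

8.90 × 10⁻⁵ s⁻²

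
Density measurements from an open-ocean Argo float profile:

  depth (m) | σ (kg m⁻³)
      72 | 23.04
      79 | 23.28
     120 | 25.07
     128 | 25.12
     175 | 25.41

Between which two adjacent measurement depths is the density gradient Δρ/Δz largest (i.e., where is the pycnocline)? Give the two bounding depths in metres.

79–120 m

Compute the density gradient over each adjacent pair:
  72–79 m: Δρ/Δz = 0.24/7 = 0.034 kg m⁻⁴
  79–120 m: Δρ/Δz = 1.79/41 = 0.044 kg m⁻⁴
  120–128 m: Δρ/Δz = 0.05/8 = 6.3 × 10⁻³ kg m⁻⁴
  128–175 m: Δρ/Δz = 0.29/47 = 6.2 × 10⁻³ kg m⁻⁴
The largest gradient is in the 79–120 m interval — the pycnocline.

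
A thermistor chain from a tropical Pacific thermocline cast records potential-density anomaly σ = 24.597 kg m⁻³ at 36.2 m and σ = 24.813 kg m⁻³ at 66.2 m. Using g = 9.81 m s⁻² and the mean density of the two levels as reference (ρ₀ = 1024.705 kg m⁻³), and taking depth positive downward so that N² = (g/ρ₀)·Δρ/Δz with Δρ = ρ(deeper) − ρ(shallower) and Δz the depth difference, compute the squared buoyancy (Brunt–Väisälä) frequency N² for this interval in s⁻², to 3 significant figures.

Δρ = 1024.813 − 1024.597 = 0.216 kg m⁻³ over Δz = 66.2 − 36.2 = 30 m.
N² = (9.81/1024.705) × (0.216/30) = 6.8929 × 10⁻⁵ s⁻² ≈ 6.89 × 10⁻⁵ s⁻².

6.89 × 10⁻⁵ s⁻²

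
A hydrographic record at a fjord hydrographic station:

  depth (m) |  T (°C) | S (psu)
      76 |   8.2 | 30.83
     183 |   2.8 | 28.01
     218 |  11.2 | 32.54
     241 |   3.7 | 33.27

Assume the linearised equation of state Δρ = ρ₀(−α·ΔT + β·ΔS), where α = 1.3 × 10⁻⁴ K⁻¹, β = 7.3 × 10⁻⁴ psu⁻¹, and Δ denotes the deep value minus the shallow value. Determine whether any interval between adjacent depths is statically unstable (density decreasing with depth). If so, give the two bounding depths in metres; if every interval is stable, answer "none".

76–183 m

Evaluate Δρ/ρ₀ = −αΔT + βΔS across each adjacent pair:
  76–183 m: −αΔT+βΔS = −(1.3 × 10⁻⁴)(-5.4)+(7.3 × 10⁻⁴)(-2.82) = -1.4 × 10⁻³ → UNSTABLE
  183–218 m: −αΔT+βΔS = −(1.3 × 10⁻⁴)(+8.4)+(7.3 × 10⁻⁴)(+4.53) = 2.2 × 10⁻³ → stable
  218–241 m: −αΔT+βΔS = −(1.3 × 10⁻⁴)(-7.5)+(7.3 × 10⁻⁴)(+0.73) = 1.5 × 10⁻³ → stable
The 76–183 m interval has Δρ < 0: lighter water underlies denser water.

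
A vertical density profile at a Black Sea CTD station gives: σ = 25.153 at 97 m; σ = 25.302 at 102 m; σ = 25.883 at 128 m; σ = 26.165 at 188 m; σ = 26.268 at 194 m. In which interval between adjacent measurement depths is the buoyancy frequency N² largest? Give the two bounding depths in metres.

Compute the density gradient over each adjacent pair:
  97–102 m: Δρ/Δz = 0.149/5 = 0.030 kg m⁻⁴
  102–128 m: Δρ/Δz = 0.581/26 = 0.022 kg m⁻⁴
  128–188 m: Δρ/Δz = 0.282/60 = 4.7 × 10⁻³ kg m⁻⁴
  188–194 m: Δρ/Δz = 0.103/6 = 0.017 kg m⁻⁴
The largest gradient is in the 97–102 m interval — the pycnocline.

97–102 m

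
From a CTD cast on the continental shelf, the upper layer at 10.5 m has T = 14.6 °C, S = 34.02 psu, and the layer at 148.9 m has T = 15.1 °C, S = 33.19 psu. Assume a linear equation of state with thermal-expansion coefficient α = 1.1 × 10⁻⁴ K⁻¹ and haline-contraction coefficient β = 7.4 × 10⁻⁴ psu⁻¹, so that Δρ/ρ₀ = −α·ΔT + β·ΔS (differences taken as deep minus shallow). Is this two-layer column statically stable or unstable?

ΔT = 15.1 − 14.6 = +0.5 K and ΔS = 33.19 − 34.02 = -0.83 psu (deep − shallow).
−αΔT = -5.50 × 10⁻⁵; βΔS = -6.142 × 10⁻⁴; sum Δρ/ρ₀ = -6.692 × 10⁻⁴.
Δρ/ρ₀ < 0, so Δρ < 0: deeper water is lighter → statically unstable; the column would overturn.

unstable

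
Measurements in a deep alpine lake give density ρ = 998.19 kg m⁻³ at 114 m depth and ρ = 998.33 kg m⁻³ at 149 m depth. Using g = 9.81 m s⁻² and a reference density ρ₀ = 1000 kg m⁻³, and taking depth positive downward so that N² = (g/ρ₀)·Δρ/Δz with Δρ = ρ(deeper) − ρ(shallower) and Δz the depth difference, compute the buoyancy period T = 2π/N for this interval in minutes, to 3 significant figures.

16.7 min

Δρ = 998.33 − 998.19 = 0.14 kg m⁻³ over Δz = 149 − 114 = 35 m.
N² = (9.81/1000) × (0.14/35) = 3.9240 × 10⁻⁵ s⁻².
N = √(3.9240 × 10⁻⁵) = 6.2642 × 10⁻³ rad s⁻¹, so T = 2π/N = 1.0030 × 10³ s = 16.717 min ≈ 16.7 min.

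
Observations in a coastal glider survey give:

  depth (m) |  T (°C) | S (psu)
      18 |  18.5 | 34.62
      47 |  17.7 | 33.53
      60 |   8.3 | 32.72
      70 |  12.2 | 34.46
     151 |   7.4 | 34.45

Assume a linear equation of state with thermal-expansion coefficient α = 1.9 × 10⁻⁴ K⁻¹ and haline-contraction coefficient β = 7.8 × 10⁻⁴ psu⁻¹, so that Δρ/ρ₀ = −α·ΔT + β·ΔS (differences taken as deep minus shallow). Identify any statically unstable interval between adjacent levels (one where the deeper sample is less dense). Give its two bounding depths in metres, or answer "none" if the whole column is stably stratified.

Evaluate Δρ/ρ₀ = −αΔT + βΔS across each adjacent pair:
  18–47 m: −αΔT+βΔS = −(1.9 × 10⁻⁴)(-0.8)+(7.8 × 10⁻⁴)(-1.09) = -7.0 × 10⁻⁴ → UNSTABLE
  47–60 m: −αΔT+βΔS = −(1.9 × 10⁻⁴)(-9.4)+(7.8 × 10⁻⁴)(-0.81) = 1.2 × 10⁻³ → stable
  60–70 m: −αΔT+βΔS = −(1.9 × 10⁻⁴)(+3.9)+(7.8 × 10⁻⁴)(+1.74) = 6.2 × 10⁻⁴ → stable
  70–151 m: −αΔT+βΔS = −(1.9 × 10⁻⁴)(-4.8)+(7.8 × 10⁻⁴)(-0.01) = 9.0 × 10⁻⁴ → stable
The 18–47 m interval has Δρ < 0: lighter water underlies denser water.

18–47 m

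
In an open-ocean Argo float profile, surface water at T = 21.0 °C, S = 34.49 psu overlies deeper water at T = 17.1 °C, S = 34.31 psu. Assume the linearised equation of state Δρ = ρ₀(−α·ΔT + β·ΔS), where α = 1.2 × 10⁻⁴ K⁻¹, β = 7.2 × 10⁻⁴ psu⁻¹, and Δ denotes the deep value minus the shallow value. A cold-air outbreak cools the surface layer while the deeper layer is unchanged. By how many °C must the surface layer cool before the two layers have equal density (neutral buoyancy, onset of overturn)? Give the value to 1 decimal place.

Neutral buoyancy requires Δρ = 0, i.e. −α(T_deep − T_surf′) + β(S_deep − S_surf) = 0.
T_surf′ = T_deep − (β/α)·ΔS = 17.1 − (7.2 × 10⁻⁴/1.2 × 10⁻⁴)·(-0.18) = 18.180 °C.
Cooling required: 21.0 − (18.180) = 2.820 °C.

2.8 °C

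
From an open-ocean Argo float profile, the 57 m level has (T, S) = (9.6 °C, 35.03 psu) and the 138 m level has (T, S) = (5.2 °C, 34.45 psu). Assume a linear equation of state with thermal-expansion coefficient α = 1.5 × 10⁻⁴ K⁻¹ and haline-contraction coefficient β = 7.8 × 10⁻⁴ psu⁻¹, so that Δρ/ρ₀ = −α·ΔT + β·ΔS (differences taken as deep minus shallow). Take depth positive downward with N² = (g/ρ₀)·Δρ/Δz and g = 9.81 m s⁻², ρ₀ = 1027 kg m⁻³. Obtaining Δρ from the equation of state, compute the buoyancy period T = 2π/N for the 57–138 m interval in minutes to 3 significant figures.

20.9 min

ΔT = -4.4 K, ΔS = -0.58 psu (deep − shallow).
Δρ/ρ₀ = −αΔT + βΔS = 6.60 × 10⁻⁴ − 4.524 × 10⁻⁴ = 2.076 × 10⁻⁴, so Δρ ≈ 0.2132 kg m⁻³.
N² = (g/ρ₀)·Δρ/Δz = g·(Δρ/ρ₀)/Δz = 9.81 × 2.076 × 10⁻⁴ / 81 = 2.5143 × 10⁻⁵ s⁻².
N = √(2.5143 × 10⁻⁵) = 5.0143 × 10⁻³ rad s⁻¹ → T = 2π/N = 1.2531 × 10³ s = 20.885 min ≈ 20.9 min.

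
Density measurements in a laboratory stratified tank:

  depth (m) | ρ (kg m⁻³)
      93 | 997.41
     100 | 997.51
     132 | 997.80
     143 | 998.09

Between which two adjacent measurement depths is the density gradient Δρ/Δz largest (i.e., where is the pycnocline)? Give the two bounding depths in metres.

Compute the density gradient over each adjacent pair:
  93–100 m: Δρ/Δz = 0.10/7 = 0.014 kg m⁻⁴
  100–132 m: Δρ/Δz = 0.29/32 = 9.1 × 10⁻³ kg m⁻⁴
  132–143 m: Δρ/Δz = 0.29/11 = 0.026 kg m⁻⁴
The largest gradient is in the 132–143 m interval — the pycnocline.

132–143 m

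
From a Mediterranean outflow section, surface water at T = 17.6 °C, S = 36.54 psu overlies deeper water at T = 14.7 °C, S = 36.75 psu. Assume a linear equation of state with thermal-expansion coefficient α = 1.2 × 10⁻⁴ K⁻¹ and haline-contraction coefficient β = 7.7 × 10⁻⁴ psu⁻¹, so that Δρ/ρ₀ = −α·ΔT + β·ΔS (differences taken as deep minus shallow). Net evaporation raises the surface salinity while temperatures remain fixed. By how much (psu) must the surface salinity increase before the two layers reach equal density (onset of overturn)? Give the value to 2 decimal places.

0.66 psu

Neutral buoyancy requires −α(T_deep − T_surf) + β(S_deep − S_surf′) = 0.
S_surf′ = S_deep − (α/β)·ΔT = 36.75 − (1.2 × 10⁻⁴/7.7 × 10⁻⁴)·(-2.9) = 37.2019 psu.
Increase required: 37.2019 − 36.54 = 0.6619 psu.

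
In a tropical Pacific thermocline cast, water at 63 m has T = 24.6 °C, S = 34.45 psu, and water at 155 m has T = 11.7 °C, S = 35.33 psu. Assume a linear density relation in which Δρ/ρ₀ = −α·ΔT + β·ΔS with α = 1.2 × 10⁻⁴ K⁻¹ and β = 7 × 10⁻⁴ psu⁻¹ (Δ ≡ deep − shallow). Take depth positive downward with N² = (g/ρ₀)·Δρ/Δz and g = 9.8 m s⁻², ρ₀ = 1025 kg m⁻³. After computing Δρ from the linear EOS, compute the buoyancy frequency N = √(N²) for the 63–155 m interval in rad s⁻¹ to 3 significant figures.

0.0152 rad s⁻¹

ΔT = -12.9 K, ΔS = +0.88 psu (deep − shallow).
Δρ/ρ₀ = −αΔT + βΔS = 1.548 × 10⁻³ + 6.16 × 10⁻⁴ = 2.164 × 10⁻³, so Δρ ≈ 2.218 kg m⁻³.
N² = (g/ρ₀)·Δρ/Δz = g·(Δρ/ρ₀)/Δz = 9.8 × 2.164 × 10⁻³ / 92 = 2.3051 × 10⁻⁴ s⁻².
N = √(2.3051 × 10⁻⁴) = 0.015183 rad s⁻¹ ≈ 0.0152 rad s⁻¹.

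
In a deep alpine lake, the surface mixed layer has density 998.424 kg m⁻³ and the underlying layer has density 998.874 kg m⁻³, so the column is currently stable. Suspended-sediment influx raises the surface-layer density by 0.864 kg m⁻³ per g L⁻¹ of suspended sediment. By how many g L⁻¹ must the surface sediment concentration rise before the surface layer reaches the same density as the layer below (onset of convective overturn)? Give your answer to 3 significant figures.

0.521 g L⁻¹

Density deficit of the surface layer: 998.874 − 998.424 = 0.45 kg m⁻³.
Required change = 0.45 / 0.864 = 0.521 g L⁻¹.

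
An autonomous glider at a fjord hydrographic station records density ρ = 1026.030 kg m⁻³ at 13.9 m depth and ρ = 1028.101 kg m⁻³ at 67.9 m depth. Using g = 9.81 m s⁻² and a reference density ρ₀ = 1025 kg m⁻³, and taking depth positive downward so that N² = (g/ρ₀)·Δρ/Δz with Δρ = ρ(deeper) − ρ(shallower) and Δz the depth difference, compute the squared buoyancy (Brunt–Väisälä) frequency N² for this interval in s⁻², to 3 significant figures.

3.67 × 10⁻⁴ s⁻²

Δρ = 1028.101 − 1026.030 = 2.071 kg m⁻³ over Δz = 67.9 − 13.9 = 54 m.
N² = (9.81/1025) × (2.071/54) = 3.6706 × 10⁻⁴ s⁻² ≈ 3.67 × 10⁻⁴ s⁻².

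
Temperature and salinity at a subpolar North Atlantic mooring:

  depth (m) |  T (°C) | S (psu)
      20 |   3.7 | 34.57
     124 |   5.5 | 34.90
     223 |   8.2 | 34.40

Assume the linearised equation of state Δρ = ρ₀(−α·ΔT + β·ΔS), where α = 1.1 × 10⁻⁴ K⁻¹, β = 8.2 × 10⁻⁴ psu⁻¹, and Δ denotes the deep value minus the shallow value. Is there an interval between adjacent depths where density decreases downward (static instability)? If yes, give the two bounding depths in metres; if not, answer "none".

124–223 m

Evaluate Δρ/ρ₀ = −αΔT + βΔS across each adjacent pair:
  20–124 m: −αΔT+βΔS = −(1.1 × 10⁻⁴)(+1.8)+(8.2 × 10⁻⁴)(+0.33) = 7.3 × 10⁻⁵ → stable
  124–223 m: −αΔT+βΔS = −(1.1 × 10⁻⁴)(+2.7)+(8.2 × 10⁻⁴)(-0.50) = -7.1 × 10⁻⁴ → UNSTABLE
The 124–223 m interval has Δρ < 0: lighter water underlies denser water.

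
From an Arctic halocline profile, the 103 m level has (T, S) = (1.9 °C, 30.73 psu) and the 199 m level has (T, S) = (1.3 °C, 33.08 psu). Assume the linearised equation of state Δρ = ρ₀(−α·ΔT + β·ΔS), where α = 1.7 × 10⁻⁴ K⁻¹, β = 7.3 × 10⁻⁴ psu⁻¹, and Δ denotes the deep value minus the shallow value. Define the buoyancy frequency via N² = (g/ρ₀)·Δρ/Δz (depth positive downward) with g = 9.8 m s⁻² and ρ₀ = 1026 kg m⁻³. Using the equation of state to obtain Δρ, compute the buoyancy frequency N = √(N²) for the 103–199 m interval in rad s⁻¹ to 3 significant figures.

ΔT = -0.6 K, ΔS = +2.35 psu (deep − shallow).
Δρ/ρ₀ = −αΔT + βΔS = 1.02 × 10⁻⁴ + 1.7155 × 10⁻³ = 1.8175 × 10⁻³, so Δρ ≈ 1.865 kg m⁻³.
N² = (g/ρ₀)·Δρ/Δz = g·(Δρ/ρ₀)/Δz = 9.8 × 1.8175 × 10⁻³ / 96 = 1.8554 × 10⁻⁴ s⁻².
N = √(1.8554 × 10⁻⁴) = 0.013621 rad s⁻¹ ≈ 0.0136 rad s⁻¹.

0.0136 rad s⁻¹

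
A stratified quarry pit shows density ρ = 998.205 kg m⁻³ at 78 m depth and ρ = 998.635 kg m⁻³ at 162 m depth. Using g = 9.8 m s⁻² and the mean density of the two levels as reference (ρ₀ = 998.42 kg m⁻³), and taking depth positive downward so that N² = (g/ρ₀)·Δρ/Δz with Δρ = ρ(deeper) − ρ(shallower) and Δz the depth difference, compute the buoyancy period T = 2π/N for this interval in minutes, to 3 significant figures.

Δρ = 998.635 − 998.205 = 0.430 kg m⁻³ over Δz = 162 − 78 = 84 m.
N² = (9.8/998.42) × (0.430/84) = 5.0246 × 10⁻⁵ s⁻².
N = √(5.0246 × 10⁻⁵) = 7.0884 × 10⁻³ rad s⁻¹, so T = 2π/N = 886.40 s = 14.773 min ≈ 14.8 min.

14.8 min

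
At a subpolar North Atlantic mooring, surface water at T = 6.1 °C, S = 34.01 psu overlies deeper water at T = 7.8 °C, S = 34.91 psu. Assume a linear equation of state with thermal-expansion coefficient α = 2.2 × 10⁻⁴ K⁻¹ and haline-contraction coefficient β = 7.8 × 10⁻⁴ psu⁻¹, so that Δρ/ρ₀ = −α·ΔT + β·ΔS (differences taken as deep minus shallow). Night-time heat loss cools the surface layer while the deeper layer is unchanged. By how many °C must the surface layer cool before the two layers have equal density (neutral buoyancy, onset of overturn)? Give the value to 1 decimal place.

Neutral buoyancy requires Δρ = 0, i.e. −α(T_deep − T_surf′) + β(S_deep − S_surf) = 0.
T_surf′ = T_deep − (β/α)·ΔS = 7.8 − (7.8 × 10⁻⁴/2.2 × 10⁻⁴)·(+0.90) = 4.609 °C.
Cooling required: 6.1 − (4.609) = 1.491 °C.

1.5 °C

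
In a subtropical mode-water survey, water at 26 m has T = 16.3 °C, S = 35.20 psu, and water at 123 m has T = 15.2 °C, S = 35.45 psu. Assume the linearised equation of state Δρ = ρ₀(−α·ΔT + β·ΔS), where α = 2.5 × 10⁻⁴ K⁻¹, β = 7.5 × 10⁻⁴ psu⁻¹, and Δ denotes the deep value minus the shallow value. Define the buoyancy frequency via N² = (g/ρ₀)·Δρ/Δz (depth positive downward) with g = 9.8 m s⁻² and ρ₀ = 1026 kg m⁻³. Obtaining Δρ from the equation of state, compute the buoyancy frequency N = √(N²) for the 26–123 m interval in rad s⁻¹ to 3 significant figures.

6.84 × 10⁻³ rad s⁻¹

ΔT = -1.1 K, ΔS = +0.25 psu (deep − shallow).
Δρ/ρ₀ = −αΔT + βΔS = 2.75 × 10⁻⁴ + 1.875 × 10⁻⁴ = 4.625 × 10⁻⁴, so Δρ ≈ 0.4745 kg m⁻³.
N² = (g/ρ₀)·Δρ/Δz = g·(Δρ/ρ₀)/Δz = 9.8 × 4.625 × 10⁻⁴ / 97 = 4.6727 × 10⁻⁵ s⁻².
N = √(4.6727 × 10⁻⁵) = 6.8357 × 10⁻³ rad s⁻¹ ≈ 6.84 × 10⁻³ rad s⁻¹.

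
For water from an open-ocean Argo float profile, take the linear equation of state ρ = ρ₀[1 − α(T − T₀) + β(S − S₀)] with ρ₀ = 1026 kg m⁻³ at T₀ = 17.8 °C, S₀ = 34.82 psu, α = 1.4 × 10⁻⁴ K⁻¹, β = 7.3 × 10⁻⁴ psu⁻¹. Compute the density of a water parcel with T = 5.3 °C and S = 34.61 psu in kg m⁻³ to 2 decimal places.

1027.64 kg m⁻³

T − T₀ = -12.5 K, S − S₀ = -0.21 psu.
Bracket = 1 − α·(-12.5) + β·(-0.21) = 1 + (1.5967 × 10⁻³) = 1.0015967.
ρ = 1026 × 1.0015967 = 1027.64 kg m⁻³.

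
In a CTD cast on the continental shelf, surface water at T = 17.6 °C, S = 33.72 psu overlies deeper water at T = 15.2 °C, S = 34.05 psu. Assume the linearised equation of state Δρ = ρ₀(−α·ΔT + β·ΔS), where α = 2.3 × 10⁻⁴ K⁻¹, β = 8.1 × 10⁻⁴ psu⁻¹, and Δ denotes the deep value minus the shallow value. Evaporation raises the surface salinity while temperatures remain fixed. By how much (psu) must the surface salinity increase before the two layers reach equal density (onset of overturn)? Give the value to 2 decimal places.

1.01 psu

Neutral buoyancy requires −α(T_deep − T_surf) + β(S_deep − S_surf′) = 0.
S_surf′ = S_deep − (α/β)·ΔT = 34.05 − (2.3 × 10⁻⁴/8.1 × 10⁻⁴)·(-2.4) = 34.7315 psu.
Increase required: 34.7315 − 33.72 = 1.0115 psu.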